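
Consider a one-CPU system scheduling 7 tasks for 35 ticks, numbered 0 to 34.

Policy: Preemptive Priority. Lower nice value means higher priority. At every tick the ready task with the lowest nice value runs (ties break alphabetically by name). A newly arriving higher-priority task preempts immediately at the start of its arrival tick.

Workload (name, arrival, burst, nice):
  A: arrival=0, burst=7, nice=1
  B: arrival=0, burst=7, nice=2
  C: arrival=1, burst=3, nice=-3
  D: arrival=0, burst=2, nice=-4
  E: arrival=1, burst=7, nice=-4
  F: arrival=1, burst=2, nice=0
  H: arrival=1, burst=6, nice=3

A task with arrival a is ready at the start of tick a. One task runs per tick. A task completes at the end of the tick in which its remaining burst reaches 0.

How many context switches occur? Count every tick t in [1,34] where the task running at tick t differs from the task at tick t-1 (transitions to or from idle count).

t=0: ready={A,B,D} → run D
t=1: ready={A,B,C,D,E,F,H} → run D
t=2: ready={A,B,C,E,F,H} → run E
t=3: ready={A,B,C,E,F,H} → run E
t=4: ready={A,B,C,E,F,H} → run E
t=5: ready={A,B,C,E,F,H} → run E
t=6: ready={A,B,C,E,F,H} → run E
t=7: ready={A,B,C,E,F,H} → run E
t=8: ready={A,B,C,E,F,H} → run E
t=9: ready={A,B,C,F,H} → run C
t=10: ready={A,B,C,F,H} → run C
t=11: ready={A,B,C,F,H} → run C
t=12: ready={A,B,F,H} → run F
t=13: ready={A,B,F,H} → run F
t=14: ready={A,B,H} → run A
t=15: ready={A,B,H} → run A
t=16: ready={A,B,H} → run A
t=17: ready={A,B,H} → run A
t=18: ready={A,B,H} → run A
t=19: ready={A,B,H} → run A
t=20: ready={A,B,H} → run A
t=21: ready={B,H} → run B
t=22: ready={B,H} → run B
t=23: ready={B,H} → run B
t=24: ready={B,H} → run B
t=25: ready={B,H} → run B
t=26: ready={B,H} → run B
t=27: ready={B,H} → run B
t=28: ready={H} → run H
t=29: ready={H} → run H
t=30: ready={H} → run H
t=31: ready={H} → run H
t=32: ready={H} → run H
t=33: ready={H} → run H
t=34: (idle)

context switches = 7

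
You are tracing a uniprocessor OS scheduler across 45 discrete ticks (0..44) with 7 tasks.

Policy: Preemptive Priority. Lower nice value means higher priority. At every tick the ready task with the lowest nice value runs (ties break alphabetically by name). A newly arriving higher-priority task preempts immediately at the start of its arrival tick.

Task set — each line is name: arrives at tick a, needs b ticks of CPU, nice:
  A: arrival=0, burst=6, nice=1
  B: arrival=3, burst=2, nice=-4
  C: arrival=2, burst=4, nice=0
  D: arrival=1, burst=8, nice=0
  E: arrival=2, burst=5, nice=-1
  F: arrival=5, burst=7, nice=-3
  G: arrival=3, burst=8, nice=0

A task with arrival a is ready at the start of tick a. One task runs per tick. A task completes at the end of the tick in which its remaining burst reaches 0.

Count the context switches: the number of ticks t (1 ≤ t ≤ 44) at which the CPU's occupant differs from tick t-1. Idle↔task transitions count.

context switches = 10

t=0: ready={A} → run A
t=1: ready={A,D} → run D
t=2: ready={A,C,D,E} → run E
t=3: ready={A,B,C,D,E,G} → run B
t=4: ready={A,B,C,D,E,G} → run B
t=5: ready={A,C,D,E,F,G} → run F
t=6: ready={A,C,D,E,F,G} → run F
t=7: ready={A,C,D,E,F,G} → run F
t=8: ready={A,C,D,E,F,G} → run F
t=9: ready={A,C,D,E,F,G} → run F
t=10: ready={A,C,D,E,F,G} → run F
t=11: ready={A,C,D,E,F,G} → run F
t=12: ready={A,C,D,E,G} → run E
t=13: ready={A,C,D,E,G} → run E
t=14: ready={A,C,D,E,G} → run E
t=15: ready={A,C,D,E,G} → run E
t=16: ready={A,C,D,G} → run C
t=17: ready={A,C,D,G} → run C
t=18: ready={A,C,D,G} → run C
t=19: ready={A,C,D,G} → run C
t=20: ready={A,D,G} → run D
t=21: ready={A,D,G} → run D
t=22: ready={A,D,G} → run D
t=23: ready={A,D,G} → run D
t=24: ready={A,D,G} → run D
t=25: ready={A,D,G} → run D
t=26: ready={A,D,G} → run D
t=27: ready={A,G} → run G
t=28: ready={A,G} → run G
t=29: ready={A,G} → run G
t=30: ready={A,G} → run G
t=31: ready={A,G} → run G
t=32: ready={A,G} → run G
t=33: ready={A,G} → run G
t=34: ready={A,G} → run G
t=35: ready={A} → run A
t=36: ready={A} → run A
t=37: ready={A} → run A
t=38: ready={A} → run A
t=39: ready={A} → run A
t=40: (idle)
t=41: (idle)
t=42: (idle)
t=43: (idle)
t=44: (idle)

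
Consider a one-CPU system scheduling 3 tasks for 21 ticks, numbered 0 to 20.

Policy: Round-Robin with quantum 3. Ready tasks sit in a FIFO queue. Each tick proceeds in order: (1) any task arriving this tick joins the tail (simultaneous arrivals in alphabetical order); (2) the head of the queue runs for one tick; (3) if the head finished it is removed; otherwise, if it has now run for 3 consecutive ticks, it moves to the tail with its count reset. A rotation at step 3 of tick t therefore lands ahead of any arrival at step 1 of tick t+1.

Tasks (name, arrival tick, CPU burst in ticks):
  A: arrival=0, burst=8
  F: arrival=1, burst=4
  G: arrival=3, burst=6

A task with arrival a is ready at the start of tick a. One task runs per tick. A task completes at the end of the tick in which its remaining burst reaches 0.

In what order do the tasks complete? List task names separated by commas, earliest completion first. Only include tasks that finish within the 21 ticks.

t=0: queue=[A] q_used=0 → run A
t=1: queue=[A,F] q_used=1 → run A
t=2: queue=[A,F] q_used=2 → run A
t=3: queue=[F,A,G] q_used=0 → run F
t=4: queue=[F,A,G] q_used=1 → run F
t=5: queue=[F,A,G] q_used=2 → run F
t=6: queue=[A,G,F] q_used=0 → run A
t=7: queue=[A,G,F] q_used=1 → run A
t=8: queue=[A,G,F] q_used=2 → run A
t=9: queue=[G,F,A] q_used=0 → run G
t=10: queue=[G,F,A] q_used=1 → run G
t=11: queue=[G,F,A] q_used=2 → run G
t=12: queue=[F,A,G] q_used=0 → run F
t=13: queue=[A,G] q_used=0 → run A
t=14: queue=[A,G] q_used=1 → run A
t=15: queue=[G] q_used=0 → run G
t=16: queue=[G] q_used=1 → run G
t=17: queue=[G] q_used=2 → run G
t=18: (idle)
t=19: (idle)
t=20: (idle)

completion order = F, A, G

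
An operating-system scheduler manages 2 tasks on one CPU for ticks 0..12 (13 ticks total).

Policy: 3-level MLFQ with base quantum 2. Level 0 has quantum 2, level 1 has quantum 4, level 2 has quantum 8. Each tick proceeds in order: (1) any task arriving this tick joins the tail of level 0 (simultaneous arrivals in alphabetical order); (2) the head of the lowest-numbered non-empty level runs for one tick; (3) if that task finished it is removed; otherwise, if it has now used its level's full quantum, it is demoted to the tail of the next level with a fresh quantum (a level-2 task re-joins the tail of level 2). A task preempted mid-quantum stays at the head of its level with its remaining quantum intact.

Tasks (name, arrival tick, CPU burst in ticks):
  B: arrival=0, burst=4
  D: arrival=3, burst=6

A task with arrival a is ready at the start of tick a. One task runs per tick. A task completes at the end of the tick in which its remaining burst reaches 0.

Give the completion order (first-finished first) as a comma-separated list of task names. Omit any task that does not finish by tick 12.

completion order = B, D

t=0: L0/L1/L2 = B/-/- → run B
t=1: L0/L1/L2 = B/-/- → run B
t=2: L0/L1/L2 = -/B/- → run B
t=3: L0/L1/L2 = D/B/- → run D
t=4: L0/L1/L2 = D/B/- → run D
t=5: L0/L1/L2 = -/BD/- → run B
t=6: L0/L1/L2 = -/D/- → run D
t=7: L0/L1/L2 = -/D/- → run D
t=8: L0/L1/L2 = -/D/- → run D
t=9: L0/L1/L2 = -/D/- → run D
t=10: (idle)
t=11: (idle)
t=12: (idle)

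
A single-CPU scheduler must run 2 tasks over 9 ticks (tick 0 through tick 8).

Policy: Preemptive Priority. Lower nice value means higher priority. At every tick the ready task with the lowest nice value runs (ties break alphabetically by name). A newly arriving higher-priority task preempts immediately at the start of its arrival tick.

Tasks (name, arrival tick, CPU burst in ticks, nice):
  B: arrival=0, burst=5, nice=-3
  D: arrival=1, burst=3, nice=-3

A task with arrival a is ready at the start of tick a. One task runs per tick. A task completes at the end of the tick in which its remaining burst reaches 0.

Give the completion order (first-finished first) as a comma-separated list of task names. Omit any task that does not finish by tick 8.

completion order = B, D

t=0: ready={B} → run B
t=1: ready={B,D} → run B
t=2: ready={B,D} → run B
t=3: ready={B,D} → run B
t=4: ready={B,D} → run B
t=5: ready={D} → run D
t=6: ready={D} → run D
t=7: ready={D} → run D
t=8: (idle)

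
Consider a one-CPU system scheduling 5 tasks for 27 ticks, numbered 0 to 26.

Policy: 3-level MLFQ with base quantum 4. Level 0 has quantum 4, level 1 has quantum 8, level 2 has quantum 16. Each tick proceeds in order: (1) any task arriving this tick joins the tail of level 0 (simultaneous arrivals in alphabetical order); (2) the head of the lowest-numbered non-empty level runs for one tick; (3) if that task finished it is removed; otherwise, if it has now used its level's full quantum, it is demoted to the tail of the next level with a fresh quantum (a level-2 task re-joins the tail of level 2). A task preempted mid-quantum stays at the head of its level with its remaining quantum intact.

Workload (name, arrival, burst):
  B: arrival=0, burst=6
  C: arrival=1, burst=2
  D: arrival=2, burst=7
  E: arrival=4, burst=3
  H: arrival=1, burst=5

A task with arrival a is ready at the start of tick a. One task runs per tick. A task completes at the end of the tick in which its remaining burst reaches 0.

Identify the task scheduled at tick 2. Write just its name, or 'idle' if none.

t=0: L0/L1/L2 = B/-/- → run B
t=1: L0/L1/L2 = BCH/-/- → run B
t=2: L0/L1/L2 = BCHD/-/- → run B
t=3: L0/L1/L2 = BCHD/-/- → run B
t=4: L0/L1/L2 = CHDE/B/- → run C
t=5: L0/L1/L2 = CHDE/B/- → run C
t=6: L0/L1/L2 = HDE/B/- → run H
t=7: L0/L1/L2 = HDE/B/- → run H
t=8: L0/L1/L2 = HDE/B/- → run H
t=9: L0/L1/L2 = HDE/B/- → run H
t=10: L0/L1/L2 = DE/BH/- → run D
t=11: L0/L1/L2 = DE/BH/- → run D
t=12: L0/L1/L2 = DE/BH/- → run D
t=13: L0/L1/L2 = DE/BH/- → run D
t=14: L0/L1/L2 = E/BHD/- → run E
t=15: L0/L1/L2 = E/BHD/- → run E
t=16: L0/L1/L2 = E/BHD/- → run E
t=17: L0/L1/L2 = -/BHD/- → run B
t=18: L0/L1/L2 = -/BHD/- → run B
t=19: L0/L1/L2 = -/HD/- → run H
t=20: L0/L1/L2 = -/D/- → run D
t=21: L0/L1/L2 = -/D/- → run D
t=22: L0/L1/L2 = -/D/- → run D
t=23: (idle)
t=24: (idle)
t=25: (idle)
t=26: (idle)

running at tick 2 = B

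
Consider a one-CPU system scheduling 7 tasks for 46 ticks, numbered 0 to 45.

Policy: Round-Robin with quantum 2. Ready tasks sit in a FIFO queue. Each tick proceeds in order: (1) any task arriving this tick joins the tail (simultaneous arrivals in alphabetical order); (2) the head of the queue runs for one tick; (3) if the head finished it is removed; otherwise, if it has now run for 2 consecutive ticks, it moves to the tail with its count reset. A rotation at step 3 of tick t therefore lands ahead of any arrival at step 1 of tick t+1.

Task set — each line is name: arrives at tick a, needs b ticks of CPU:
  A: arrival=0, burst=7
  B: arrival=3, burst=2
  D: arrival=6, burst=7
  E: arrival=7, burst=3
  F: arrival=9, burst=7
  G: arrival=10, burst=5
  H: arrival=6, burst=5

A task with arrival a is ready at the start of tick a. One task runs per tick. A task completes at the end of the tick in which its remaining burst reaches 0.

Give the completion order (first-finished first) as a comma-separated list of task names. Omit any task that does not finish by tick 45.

completion order = B, A, E, H, D, G, F

t=0: queue=[A] q_used=0 → run A
t=1: queue=[A] q_used=1 → run A
t=2: queue=[A] q_used=0 → run A
t=3: queue=[A,B] q_used=1 → run A
t=4: queue=[B,A] q_used=0 → run B
t=5: queue=[B,A] q_used=1 → run B
t=6: queue=[A,D,H] q_used=0 → run A
t=7: queue=[A,D,H,E] q_used=1 → run A
t=8: queue=[D,H,E,A] q_used=0 → run D
t=9: queue=[D,H,E,A,F] q_used=1 → run D
t=10: queue=[H,E,A,F,D,G] q_used=0 → run H
t=11: queue=[H,E,A,F,D,G] q_used=1 → run H
t=12: queue=[E,A,F,D,G,H] q_used=0 → run E
t=13: queue=[E,A,F,D,G,H] q_used=1 → run E
t=14: queue=[A,F,D,G,H,E] q_used=0 → run A
t=15: queue=[F,D,G,H,E] q_used=0 → run F
t=16: queue=[F,D,G,H,E] q_used=1 → run F
t=17: queue=[D,G,H,E,F] q_used=0 → run D
t=18: queue=[D,G,H,E,F] q_used=1 → run D
t=19: queue=[G,H,E,F,D] q_used=0 → run G
t=20: queue=[G,H,E,F,D] q_used=1 → run G
t=21: queue=[H,E,F,D,G] q_used=0 → run H
t=22: queue=[H,E,F,D,G] q_used=1 → run H
t=23: queue=[E,F,D,G,H] q_used=0 → run E
t=24: queue=[F,D,G,H] q_used=0 → run F
t=25: queue=[F,D,G,H] q_used=1 → run F
t=26: queue=[D,G,H,F] q_used=0 → run D
t=27: queue=[D,G,H,F] q_used=1 → run D
t=28: queue=[G,H,F,D] q_used=0 → run G
t=29: queue=[G,H,F,D] q_used=1 → run G
t=30: queue=[H,F,D,G] q_used=0 → run H
t=31: queue=[F,D,G] q_used=0 → run F
t=32: queue=[F,D,G] q_used=1 → run F
t=33: queue=[D,G,F] q_used=0 → run D
t=34: queue=[G,F] q_used=0 → run G
t=35: queue=[F] q_used=0 → run F
t=36: (idle)
t=37: (idle)
t=38: (idle)
t=39: (idle)
t=40: (idle)
t=41: (idle)
t=42: (idle)
t=43: (idle)
t=44: (idle)
t=45: (idle)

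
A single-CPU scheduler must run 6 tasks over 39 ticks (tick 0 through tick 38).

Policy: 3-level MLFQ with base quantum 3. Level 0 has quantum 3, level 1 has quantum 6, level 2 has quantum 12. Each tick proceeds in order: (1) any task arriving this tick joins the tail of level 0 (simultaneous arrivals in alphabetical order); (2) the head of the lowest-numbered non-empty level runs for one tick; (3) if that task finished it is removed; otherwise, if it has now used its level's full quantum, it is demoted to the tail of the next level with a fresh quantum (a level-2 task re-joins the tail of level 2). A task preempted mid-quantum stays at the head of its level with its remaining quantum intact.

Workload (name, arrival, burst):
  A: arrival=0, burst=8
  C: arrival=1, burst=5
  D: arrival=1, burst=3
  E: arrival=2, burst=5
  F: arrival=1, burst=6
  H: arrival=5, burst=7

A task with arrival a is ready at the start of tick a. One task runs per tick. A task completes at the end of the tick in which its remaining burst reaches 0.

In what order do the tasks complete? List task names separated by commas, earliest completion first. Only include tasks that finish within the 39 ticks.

completion order = D, A, C, F, E, H

t=0: L0/L1/L2 = A/-/- → run A
t=1: L0/L1/L2 = ACDF/-/- → run A
t=2: L0/L1/L2 = ACDFE/-/- → run A
t=3: L0/L1/L2 = CDFE/A/- → run C
t=4: L0/L1/L2 = CDFE/A/- → run C
t=5: L0/L1/L2 = CDFEH/A/- → run C
t=6: L0/L1/L2 = DFEH/AC/- → run D
t=7: L0/L1/L2 = DFEH/AC/- → run D
t=8: L0/L1/L2 = DFEH/AC/- → run D
t=9: L0/L1/L2 = FEH/AC/- → run F
t=10: L0/L1/L2 = FEH/AC/- → run F
t=11: L0/L1/L2 = FEH/AC/- → run F
t=12: L0/L1/L2 = EH/ACF/- → run E
t=13: L0/L1/L2 = EH/ACF/- → run E
t=14: L0/L1/L2 = EH/ACF/- → run E
t=15: L0/L1/L2 = H/ACFE/- → run H
t=16: L0/L1/L2 = H/ACFE/- → run H
t=17: L0/L1/L2 = H/ACFE/- → run H
t=18: L0/L1/L2 = -/ACFEH/- → run A
t=19: L0/L1/L2 = -/ACFEH/- → run A
t=20: L0/L1/L2 = -/ACFEH/- → run A
t=21: L0/L1/L2 = -/ACFEH/- → run A
t=22: L0/L1/L2 = -/ACFEH/- → run A
t=23: L0/L1/L2 = -/CFEH/- → run C
t=24: L0/L1/L2 = -/CFEH/- → run C
t=25: L0/L1/L2 = -/FEH/- → run F
t=26: L0/L1/L2 = -/FEH/- → run F
t=27: L0/L1/L2 = -/FEH/- → run F
t=28: L0/L1/L2 = -/EH/- → run E
t=29: L0/L1/L2 = -/EH/- → run E
t=30: L0/L1/L2 = -/H/- → run H
t=31: L0/L1/L2 = -/H/- → run H
t=32: L0/L1/L2 = -/H/- → run H
t=33: L0/L1/L2 = -/H/- → run H
t=34: (idle)
t=35: (idle)
t=36: (idle)
t=37: (idle)
t=38: (idle)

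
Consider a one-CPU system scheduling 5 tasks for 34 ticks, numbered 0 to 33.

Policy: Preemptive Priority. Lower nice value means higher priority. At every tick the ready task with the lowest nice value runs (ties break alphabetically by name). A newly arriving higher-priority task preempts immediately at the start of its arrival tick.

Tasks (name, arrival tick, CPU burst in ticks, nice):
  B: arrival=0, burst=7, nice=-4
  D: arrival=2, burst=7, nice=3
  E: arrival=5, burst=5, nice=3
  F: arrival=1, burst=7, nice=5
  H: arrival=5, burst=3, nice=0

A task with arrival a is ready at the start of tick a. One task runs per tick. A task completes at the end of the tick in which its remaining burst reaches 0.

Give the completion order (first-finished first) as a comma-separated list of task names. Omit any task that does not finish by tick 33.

completion order = B, H, D, E, F

t=0: ready={B} → run B
t=1: ready={B,F} → run B
t=2: ready={B,D,F} → run B
t=3: ready={B,D,F} → run B
t=4: ready={B,D,F} → run B
t=5: ready={B,D,E,F,H} → run B
t=6: ready={B,D,E,F,H} → run B
t=7: ready={D,E,F,H} → run H
t=8: ready={D,E,F,H} → run H
t=9: ready={D,E,F,H} → run H
t=10: ready={D,E,F} → run D
t=11: ready={D,E,F} → run D
t=12: ready={D,E,F} → run D
t=13: ready={D,E,F} → run D
t=14: ready={D,E,F} → run D
t=15: ready={D,E,F} → run D
t=16: ready={D,E,F} → run D
t=17: ready={E,F} → run E
t=18: ready={E,F} → run E
t=19: ready={E,F} → run E
t=20: ready={E,F} → run E
t=21: ready={E,F} → run E
t=22: ready={F} → run F
t=23: ready={F} → run F
t=24: ready={F} → run F
t=25: ready={F} → run F
t=26: ready={F} → run F
t=27: ready={F} → run F
t=28: ready={F} → run F
t=29: (idle)
t=30: (idle)
t=31: (idle)
t=32: (idle)
t=33: (idle)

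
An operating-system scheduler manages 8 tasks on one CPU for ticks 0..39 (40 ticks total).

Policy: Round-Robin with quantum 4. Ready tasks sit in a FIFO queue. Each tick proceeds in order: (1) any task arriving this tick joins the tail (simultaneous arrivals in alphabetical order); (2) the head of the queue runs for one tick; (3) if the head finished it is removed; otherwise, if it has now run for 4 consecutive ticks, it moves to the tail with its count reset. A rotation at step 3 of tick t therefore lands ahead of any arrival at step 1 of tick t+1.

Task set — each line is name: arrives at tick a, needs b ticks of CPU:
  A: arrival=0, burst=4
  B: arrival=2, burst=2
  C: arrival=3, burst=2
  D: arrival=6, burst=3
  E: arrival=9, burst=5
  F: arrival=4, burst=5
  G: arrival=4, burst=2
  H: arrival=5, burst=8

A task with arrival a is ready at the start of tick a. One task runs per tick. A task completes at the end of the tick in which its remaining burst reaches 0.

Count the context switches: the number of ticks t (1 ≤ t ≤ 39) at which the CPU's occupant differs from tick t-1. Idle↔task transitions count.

t=0: queue=[A] q_used=0 → run A
t=1: queue=[A] q_used=1 → run A
t=2: queue=[A,B] q_used=2 → run A
t=3: queue=[A,B,C] q_used=3 → run A
t=4: queue=[B,C,F,G] q_used=0 → run B
t=5: queue=[B,C,F,G,H] q_used=1 → run B
t=6: queue=[C,F,G,H,D] q_used=0 → run C
t=7: queue=[C,F,G,H,D] q_used=1 → run C
t=8: queue=[F,G,H,D] q_used=0 → run F
t=9: queue=[F,G,H,D,E] q_used=1 → run F
t=10: queue=[F,G,H,D,E] q_used=2 → run F
t=11: queue=[F,G,H,D,E] q_used=3 → run F
t=12: queue=[G,H,D,E,F] q_used=0 → run G
t=13: queue=[G,H,D,E,F] q_used=1 → run G
t=14: queue=[H,D,E,F] q_used=0 → run H
t=15: queue=[H,D,E,F] q_used=1 → run H
t=16: queue=[H,D,E,F] q_used=2 → run H
t=17: queue=[H,D,E,F] q_used=3 → run H
t=18: queue=[D,E,F,H] q_used=0 → run D
t=19: queue=[D,E,F,H] q_used=1 → run D
t=20: queue=[D,E,F,H] q_used=2 → run D
t=21: queue=[E,F,H] q_used=0 → run E
t=22: queue=[E,F,H] q_used=1 → run E
t=23: queue=[E,F,H] q_used=2 → run E
t=24: queue=[E,F,H] q_used=3 → run E
t=25: queue=[F,H,E] q_used=0 → run F
t=26: queue=[H,E] q_used=0 → run H
t=27: queue=[H,E] q_used=1 → run H
t=28: queue=[H,E] q_used=2 → run H
t=29: queue=[H,E] q_used=3 → run H
t=30: queue=[E] q_used=0 → run E
t=31: (idle)
t=32: (idle)
t=33: (idle)
t=34: (idle)
t=35: (idle)
t=36: (idle)
t=37: (idle)
t=38: (idle)
t=39: (idle)

context switches = 11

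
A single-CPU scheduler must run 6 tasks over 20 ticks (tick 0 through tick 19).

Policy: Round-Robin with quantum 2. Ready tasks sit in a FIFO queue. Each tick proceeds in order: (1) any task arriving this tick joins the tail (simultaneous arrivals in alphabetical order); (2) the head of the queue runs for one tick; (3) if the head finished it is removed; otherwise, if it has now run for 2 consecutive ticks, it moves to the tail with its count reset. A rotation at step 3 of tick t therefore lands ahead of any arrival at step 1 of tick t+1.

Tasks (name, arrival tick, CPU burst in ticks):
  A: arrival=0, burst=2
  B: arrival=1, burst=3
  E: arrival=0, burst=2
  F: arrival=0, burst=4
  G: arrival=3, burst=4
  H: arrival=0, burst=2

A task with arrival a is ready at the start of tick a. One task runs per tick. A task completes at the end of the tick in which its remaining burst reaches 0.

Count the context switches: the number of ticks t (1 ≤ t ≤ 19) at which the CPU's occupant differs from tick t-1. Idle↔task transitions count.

context switches = 9

t=0: queue=[A,E,F,H] q_used=0 → run A
t=1: queue=[A,E,F,H,B] q_used=1 → run A
t=2: queue=[E,F,H,B] q_used=0 → run E
t=3: queue=[E,F,H,B,G] q_used=1 → run E
t=4: queue=[F,H,B,G] q_used=0 → run F
t=5: queue=[F,H,B,G] q_used=1 → run F
t=6: queue=[H,B,G,F] q_used=0 → run H
t=7: queue=[H,B,G,F] q_used=1 → run H
t=8: queue=[B,G,F] q_used=0 → run B
t=9: queue=[B,G,F] q_used=1 → run B
t=10: queue=[G,F,B] q_used=0 → run G
t=11: queue=[G,F,B] q_used=1 → run G
t=12: queue=[F,B,G] q_used=0 → run F
t=13: queue=[F,B,G] q_used=1 → run F
t=14: queue=[B,G] q_used=0 → run B
t=15: queue=[G] q_used=0 → run G
t=16: queue=[G] q_used=1 → run G
t=17: (idle)
t=18: (idle)
t=19: (idle)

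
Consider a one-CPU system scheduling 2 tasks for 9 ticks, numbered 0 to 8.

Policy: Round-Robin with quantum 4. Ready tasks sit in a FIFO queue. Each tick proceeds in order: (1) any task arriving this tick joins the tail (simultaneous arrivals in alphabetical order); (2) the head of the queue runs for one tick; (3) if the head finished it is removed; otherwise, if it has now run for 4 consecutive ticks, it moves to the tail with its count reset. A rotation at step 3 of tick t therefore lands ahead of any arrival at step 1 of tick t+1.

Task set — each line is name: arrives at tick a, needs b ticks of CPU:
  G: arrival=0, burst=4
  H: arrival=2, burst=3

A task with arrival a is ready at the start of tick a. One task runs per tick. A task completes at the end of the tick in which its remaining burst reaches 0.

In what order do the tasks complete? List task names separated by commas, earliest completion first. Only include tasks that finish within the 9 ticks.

completion order = G, H

t=0: queue=[G] q_used=0 → run G
t=1: queue=[G] q_used=1 → run G
t=2: queue=[G,H] q_used=2 → run G
t=3: queue=[G,H] q_used=3 → run G
t=4: queue=[H] q_used=0 → run H
t=5: queue=[H] q_used=1 → run H
t=6: queue=[H] q_used=2 → run H
t=7: (idle)
t=8: (idle)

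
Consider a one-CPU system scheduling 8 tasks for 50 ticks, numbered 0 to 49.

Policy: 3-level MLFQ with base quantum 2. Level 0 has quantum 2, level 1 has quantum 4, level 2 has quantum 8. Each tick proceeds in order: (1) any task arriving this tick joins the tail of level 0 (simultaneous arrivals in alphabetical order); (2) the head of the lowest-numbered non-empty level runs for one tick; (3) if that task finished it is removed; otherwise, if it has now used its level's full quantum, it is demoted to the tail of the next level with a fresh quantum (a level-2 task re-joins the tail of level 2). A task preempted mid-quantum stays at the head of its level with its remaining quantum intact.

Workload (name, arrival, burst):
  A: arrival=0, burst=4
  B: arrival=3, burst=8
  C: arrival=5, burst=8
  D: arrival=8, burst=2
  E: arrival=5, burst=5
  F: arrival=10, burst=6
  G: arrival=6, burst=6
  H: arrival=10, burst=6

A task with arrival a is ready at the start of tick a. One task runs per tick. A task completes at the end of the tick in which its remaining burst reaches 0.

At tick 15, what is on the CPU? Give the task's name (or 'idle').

running at tick 15 = H

t=0: L0/L1/L2 = A/-/- → run A
t=1: L0/L1/L2 = A/-/- → run A
t=2: L0/L1/L2 = -/A/- → run A
t=3: L0/L1/L2 = B/A/- → run B
t=4: L0/L1/L2 = B/A/- → run B
t=5: L0/L1/L2 = CE/AB/- → run C
t=6: L0/L1/L2 = CEG/AB/- → run C
t=7: L0/L1/L2 = EG/ABC/- → run E
t=8: L0/L1/L2 = EGD/ABC/- → run E
t=9: L0/L1/L2 = GD/ABCE/- → run G
t=10: L0/L1/L2 = GDFH/ABCE/- → run G
t=11: L0/L1/L2 = DFH/ABCEG/- → run D
t=12: L0/L1/L2 = DFH/ABCEG/- → run D
t=13: L0/L1/L2 = FH/ABCEG/- → run F
t=14: L0/L1/L2 = FH/ABCEG/- → run F
t=15: L0/L1/L2 = H/ABCEGF/- → run H
t=16: L0/L1/L2 = H/ABCEGF/- → run H
t=17: L0/L1/L2 = -/ABCEGFH/- → run A
t=18: L0/L1/L2 = -/BCEGFH/- → run B
t=19: L0/L1/L2 = -/BCEGFH/- → run B
t=20: L0/L1/L2 = -/BCEGFH/- → run B
t=21: L0/L1/L2 = -/BCEGFH/- → run B
t=22: L0/L1/L2 = -/CEGFH/B → run C
t=23: L0/L1/L2 = -/CEGFH/B → run C
t=24: L0/L1/L2 = -/CEGFH/B → run C
t=25: L0/L1/L2 = -/CEGFH/B → run C
t=26: L0/L1/L2 = -/EGFH/BC → run E
t=27: L0/L1/L2 = -/EGFH/BC → run E
t=28: L0/L1/L2 = -/EGFH/BC → run E
t=29: L0/L1/L2 = -/GFH/BC → run G
t=30: L0/L1/L2 = -/GFH/BC → run G
t=31: L0/L1/L2 = -/GFH/BC → run G
t=32: L0/L1/L2 = -/GFH/BC → run G
t=33: L0/L1/L2 = -/FH/BC → run F
t=34: L0/L1/L2 = -/FH/BC → run F
t=35: L0/L1/L2 = -/FH/BC → run F
t=36: L0/L1/L2 = -/FH/BC → run F
t=37: L0/L1/L2 = -/H/BC → run H
t=38: L0/L1/L2 = -/H/BC → run H
t=39: L0/L1/L2 = -/H/BC → run H
t=40: L0/L1/L2 = -/H/BC → run H
t=41: L0/L1/L2 = -/-/BC → run B
t=42: L0/L1/L2 = -/-/BC → run B
t=43: L0/L1/L2 = -/-/C → run C
t=44: L0/L1/L2 = -/-/C → run C
t=45: (idle)
t=46: (idle)
t=47: (idle)
t=48: (idle)
t=49: (idle)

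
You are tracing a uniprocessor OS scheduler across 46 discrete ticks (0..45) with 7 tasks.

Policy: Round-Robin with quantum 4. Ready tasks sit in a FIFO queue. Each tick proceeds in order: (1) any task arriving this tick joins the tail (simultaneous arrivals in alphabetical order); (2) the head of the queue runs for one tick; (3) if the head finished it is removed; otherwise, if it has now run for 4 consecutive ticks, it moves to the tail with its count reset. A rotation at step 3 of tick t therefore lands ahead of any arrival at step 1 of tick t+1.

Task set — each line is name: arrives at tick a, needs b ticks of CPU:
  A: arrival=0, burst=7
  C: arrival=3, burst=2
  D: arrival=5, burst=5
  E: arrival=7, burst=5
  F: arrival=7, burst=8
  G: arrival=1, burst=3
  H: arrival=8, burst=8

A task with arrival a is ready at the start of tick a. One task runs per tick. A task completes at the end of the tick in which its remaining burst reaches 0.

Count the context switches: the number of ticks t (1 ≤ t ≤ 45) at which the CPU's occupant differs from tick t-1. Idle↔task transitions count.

context switches = 12

t=0: queue=[A] q_used=0 → run A
t=1: queue=[A,G] q_used=1 → run A
t=2: queue=[A,G] q_used=2 → run A
t=3: queue=[A,G,C] q_used=3 → run A
t=4: queue=[G,C,A] q_used=0 → run G
t=5: queue=[G,C,A,D] q_used=1 → run G
t=6: queue=[G,C,A,D] q_used=2 → run G
t=7: queue=[C,A,D,E,F] q_used=0 → run C
t=8: queue=[C,A,D,E,F,H] q_used=1 → run C
t=9: queue=[A,D,E,F,H] q_used=0 → run A
t=10: queue=[A,D,E,F,H] q_used=1 → run A
t=11: queue=[A,D,E,F,H] q_used=2 → run A
t=12: queue=[D,E,F,H] q_used=0 → run D
t=13: queue=[D,E,F,H] q_used=1 → run D
t=14: queue=[D,E,F,H] q_used=2 → run D
t=15: queue=[D,E,F,H] q_used=3 → run D
t=16: queue=[E,F,H,D] q_used=0 → run E
t=17: queue=[E,F,H,D] q_used=1 → run E
t=18: queue=[E,F,H,D] q_used=2 → run E
t=19: queue=[E,F,H,D] q_used=3 → run E
t=20: queue=[F,H,D,E] q_used=0 → run F
t=21: queue=[F,H,D,E] q_used=1 → run F
t=22: queue=[F,H,D,E] q_used=2 → run F
t=23: queue=[F,H,D,E] q_used=3 → run F
t=24: queue=[H,D,E,F] q_used=0 → run H
t=25: queue=[H,D,E,F] q_used=1 → run H
t=26: queue=[H,D,E,F] q_used=2 → run H
t=27: queue=[H,D,E,F] q_used=3 → run H
t=28: queue=[D,E,F,H] q_used=0 → run D
t=29: queue=[E,F,H] q_used=0 → run E
t=30: queue=[F,H] q_used=0 → run F
t=31: queue=[F,H] q_used=1 → run F
t=32: queue=[F,H] q_used=2 → run F
t=33: queue=[F,H] q_used=3 → run F
t=34: queue=[H] q_used=0 → run H
t=35: queue=[H] q_used=1 → run H
t=36: queue=[H] q_used=2 → run H
t=37: queue=[H] q_used=3 → run H
t=38: (idle)
t=39: (idle)
t=40: (idle)
t=41: (idle)
t=42: (idle)
t=43: (idle)
t=44: (idle)
t=45: (idle)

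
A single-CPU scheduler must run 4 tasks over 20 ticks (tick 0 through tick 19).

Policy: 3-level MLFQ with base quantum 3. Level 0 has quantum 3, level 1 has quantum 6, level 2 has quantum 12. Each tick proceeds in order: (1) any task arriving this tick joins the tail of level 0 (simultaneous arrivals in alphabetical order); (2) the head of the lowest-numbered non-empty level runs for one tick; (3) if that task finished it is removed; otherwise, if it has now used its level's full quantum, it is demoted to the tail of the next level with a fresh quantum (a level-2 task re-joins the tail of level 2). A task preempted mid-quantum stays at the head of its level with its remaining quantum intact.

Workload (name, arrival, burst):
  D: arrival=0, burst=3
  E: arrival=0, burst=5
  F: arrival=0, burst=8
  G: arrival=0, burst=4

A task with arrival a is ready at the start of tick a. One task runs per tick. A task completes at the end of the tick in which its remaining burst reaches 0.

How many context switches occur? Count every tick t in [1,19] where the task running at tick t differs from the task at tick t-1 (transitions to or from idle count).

t=0: L0/L1/L2 = DEFG/-/- → run D
t=1: L0/L1/L2 = DEFG/-/- → run D
t=2: L0/L1/L2 = DEFG/-/- → run D
t=3: L0/L1/L2 = EFG/-/- → run E
t=4: L0/L1/L2 = EFG/-/- → run E
t=5: L0/L1/L2 = EFG/-/- → run E
t=6: L0/L1/L2 = FG/E/- → run F
t=7: L0/L1/L2 = FG/E/- → run F
t=8: L0/L1/L2 = FG/E/- → run F
t=9: L0/L1/L2 = G/EF/- → run G
t=10: L0/L1/L2 = G/EF/- → run G
t=11: L0/L1/L2 = G/EF/- → run G
t=12: L0/L1/L2 = -/EFG/- → run E
t=13: L0/L1/L2 = -/EFG/- → run E
t=14: L0/L1/L2 = -/FG/- → run F
t=15: L0/L1/L2 = -/FG/- → run F
t=16: L0/L1/L2 = -/FG/- → run F
t=17: L0/L1/L2 = -/FG/- → run F
t=18: L0/L1/L2 = -/FG/- → run F
t=19: L0/L1/L2 = -/G/- → run G

context switches = 6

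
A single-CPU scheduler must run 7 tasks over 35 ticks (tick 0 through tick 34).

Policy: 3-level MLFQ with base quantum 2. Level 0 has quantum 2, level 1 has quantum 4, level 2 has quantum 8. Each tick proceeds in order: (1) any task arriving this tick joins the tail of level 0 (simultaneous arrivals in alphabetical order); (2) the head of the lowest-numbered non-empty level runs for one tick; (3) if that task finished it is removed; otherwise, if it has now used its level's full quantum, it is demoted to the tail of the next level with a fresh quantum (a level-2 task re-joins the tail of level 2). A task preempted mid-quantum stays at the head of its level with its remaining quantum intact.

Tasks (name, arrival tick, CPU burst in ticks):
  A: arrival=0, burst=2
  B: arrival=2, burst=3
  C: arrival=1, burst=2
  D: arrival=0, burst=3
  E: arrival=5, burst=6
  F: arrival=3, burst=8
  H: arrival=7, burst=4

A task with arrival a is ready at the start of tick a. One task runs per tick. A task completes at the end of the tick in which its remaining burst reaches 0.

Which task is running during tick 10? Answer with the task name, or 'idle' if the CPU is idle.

running at tick 10 = E

t=0: L0/L1/L2 = AD/-/- → run A
t=1: L0/L1/L2 = ADC/-/- → run A
t=2: L0/L1/L2 = DCB/-/- → run D
t=3: L0/L1/L2 = DCBF/-/- → run D
t=4: L0/L1/L2 = CBF/D/- → run C
t=5: L0/L1/L2 = CBFE/D/- → run C
t=6: L0/L1/L2 = BFE/D/- → run B
t=7: L0/L1/L2 = BFEH/D/- → run B
t=8: L0/L1/L2 = FEH/DB/- → run F
t=9: L0/L1/L2 = FEH/DB/- → run F
t=10: L0/L1/L2 = EH/DBF/- → run E
t=11: L0/L1/L2 = EH/DBF/- → run E
t=12: L0/L1/L2 = H/DBFE/- → run H
t=13: L0/L1/L2 = H/DBFE/- → run H
t=14: L0/L1/L2 = -/DBFEH/- → run D
t=15: L0/L1/L2 = -/BFEH/- → run B
t=16: L0/L1/L2 = -/FEH/- → run F
t=17: L0/L1/L2 = -/FEH/- → run F
t=18: L0/L1/L2 = -/FEH/- → run F
t=19: L0/L1/L2 = -/FEH/- → run F
t=20: L0/L1/L2 = -/EH/F → run E
t=21: L0/L1/L2 = -/EH/F → run E
t=22: L0/L1/L2 = -/EH/F → run E
t=23: L0/L1/L2 = -/EH/F → run E
t=24: L0/L1/L2 = -/H/F → run H
t=25: L0/L1/L2 = -/H/F → run H
t=26: L0/L1/L2 = -/-/F → run F
t=27: L0/L1/L2 = -/-/F → run F
t=28: (idle)
t=29: (idle)
t=30: (idle)
t=31: (idle)
t=32: (idle)
t=33: (idle)
t=34: (idle)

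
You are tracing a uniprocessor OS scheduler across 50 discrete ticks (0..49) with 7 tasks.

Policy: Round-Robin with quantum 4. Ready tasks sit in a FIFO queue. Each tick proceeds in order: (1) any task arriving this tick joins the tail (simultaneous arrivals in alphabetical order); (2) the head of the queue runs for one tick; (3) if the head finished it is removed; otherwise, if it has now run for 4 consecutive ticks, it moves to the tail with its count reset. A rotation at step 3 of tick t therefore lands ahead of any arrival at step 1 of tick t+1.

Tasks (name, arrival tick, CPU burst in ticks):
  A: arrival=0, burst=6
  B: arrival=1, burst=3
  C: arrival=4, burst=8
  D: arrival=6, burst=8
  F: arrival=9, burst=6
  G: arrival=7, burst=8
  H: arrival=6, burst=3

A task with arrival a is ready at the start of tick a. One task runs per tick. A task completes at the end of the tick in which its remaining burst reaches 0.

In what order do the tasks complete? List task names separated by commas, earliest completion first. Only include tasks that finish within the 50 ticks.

completion order = B, A, H, C, D, G, F

t=0: queue=[A] q_used=0 → run A
t=1: queue=[A,B] q_used=1 → run A
t=2: queue=[A,B] q_used=2 → run A
t=3: queue=[A,B] q_used=3 → run A
t=4: queue=[B,A,C] q_used=0 → run B
t=5: queue=[B,A,C] q_used=1 → run B
t=6: queue=[B,A,C,D,H] q_used=2 → run B
t=7: queue=[A,C,D,H,G] q_used=0 → run A
t=8: queue=[A,C,D,H,G] q_used=1 → run A
t=9: queue=[C,D,H,G,F] q_used=0 → run C
t=10: queue=[C,D,H,G,F] q_used=1 → run C
t=11: queue=[C,D,H,G,F] q_used=2 → run C
t=12: queue=[C,D,H,G,F] q_used=3 → run C
t=13: queue=[D,H,G,F,C] q_used=0 → run D
t=14: queue=[D,H,G,F,C] q_used=1 → run D
t=15: queue=[D,H,G,F,C] q_used=2 → run D
t=16: queue=[D,H,G,F,C] q_used=3 → run D
t=17: queue=[H,G,F,C,D] q_used=0 → run H
t=18: queue=[H,G,F,C,D] q_used=1 → run H
t=19: queue=[H,G,F,C,D] q_used=2 → run H
t=20: queue=[G,F,C,D] q_used=0 → run G
t=21: queue=[G,F,C,D] q_used=1 → run G
t=22: queue=[G,F,C,D] q_used=2 → run G
t=23: queue=[G,F,C,D] q_used=3 → run G
t=24: queue=[F,C,D,G] q_used=0 → run F
t=25: queue=[F,C,D,G] q_used=1 → run F
t=26: queue=[F,C,D,G] q_used=2 → run F
t=27: queue=[F,C,D,G] q_used=3 → run F
t=28: queue=[C,D,G,F] q_used=0 → run C
t=29: queue=[C,D,G,F] q_used=1 → run C
t=30: queue=[C,D,G,F] q_used=2 → run C
t=31: queue=[C,D,G,F] q_used=3 → run C
t=32: queue=[D,G,F] q_used=0 → run D
t=33: queue=[D,G,F] q_used=1 → run D
t=34: queue=[D,G,F] q_used=2 → run D
t=35: queue=[D,G,F] q_used=3 → run D
t=36: queue=[G,F] q_used=0 → run G
t=37: queue=[G,F] q_used=1 → run G
t=38: queue=[G,F] q_used=2 → run G
t=39: queue=[G,F] q_used=3 → run G
t=40: queue=[F] q_used=0 → run F
t=41: queue=[F] q_used=1 → run F
t=42: (idle)
t=43: (idle)
t=44: (idle)
t=45: (idle)
t=46: (idle)
t=47: (idle)
t=48: (idle)
t=49: (idle)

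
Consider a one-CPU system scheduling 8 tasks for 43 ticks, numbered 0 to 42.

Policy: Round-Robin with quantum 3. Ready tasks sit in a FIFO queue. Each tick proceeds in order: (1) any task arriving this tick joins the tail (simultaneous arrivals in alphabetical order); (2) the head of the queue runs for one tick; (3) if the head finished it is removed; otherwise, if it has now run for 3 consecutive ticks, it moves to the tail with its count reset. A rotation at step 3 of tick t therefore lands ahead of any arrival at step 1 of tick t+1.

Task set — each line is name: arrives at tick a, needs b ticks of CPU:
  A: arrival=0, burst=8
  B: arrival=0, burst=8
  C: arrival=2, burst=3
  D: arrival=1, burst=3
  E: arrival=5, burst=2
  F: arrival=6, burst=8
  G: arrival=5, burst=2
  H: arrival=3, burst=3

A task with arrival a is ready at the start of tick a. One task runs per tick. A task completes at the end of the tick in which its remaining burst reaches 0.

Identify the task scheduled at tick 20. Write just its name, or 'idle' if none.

running at tick 20 = G

t=0: queue=[A,B] q_used=0 → run A
t=1: queue=[A,B,D] q_used=1 → run A
t=2: queue=[A,B,D,C] q_used=2 → run A
t=3: queue=[B,D,C,A,H] q_used=0 → run B
t=4: queue=[B,D,C,A,H] q_used=1 → run B
t=5: queue=[B,D,C,A,H,E,G] q_used=2 → run B
t=6: queue=[D,C,A,H,E,G,B,F] q_used=0 → run D
t=7: queue=[D,C,A,H,E,G,B,F] q_used=1 → run D
t=8: queue=[D,C,A,H,E,G,B,F] q_used=2 → run D
t=9: queue=[C,A,H,E,G,B,F] q_used=0 → run C
t=10: queue=[C,A,H,E,G,B,F] q_used=1 → run C
t=11: queue=[C,A,H,E,G,B,F] q_used=2 → run C
t=12: queue=[A,H,E,G,B,F] q_used=0 → run A
t=13: queue=[A,H,E,G,B,F] q_used=1 → run A
t=14: queue=[A,H,E,G,B,F] q_used=2 → run A
t=15: queue=[H,E,G,B,F,A] q_used=0 → run H
t=16: queue=[H,E,G,B,F,A] q_used=1 → run H
t=17: queue=[H,E,G,B,F,A] q_used=2 → run H
t=18: queue=[E,G,B,F,A] q_used=0 → run E
t=19: queue=[E,G,B,F,A] q_used=1 → run E
t=20: queue=[G,B,F,A] q_used=0 → run G
t=21: queue=[G,B,F,A] q_used=1 → run G
t=22: queue=[B,F,A] q_used=0 → run B
t=23: queue=[B,F,A] q_used=1 → run B
t=24: queue=[B,F,A] q_used=2 → run B
t=25: queue=[F,A,B] q_used=0 → run F
t=26: queue=[F,A,B] q_used=1 → run F
t=27: queue=[F,A,B] q_used=2 → run F
t=28: queue=[A,B,F] q_used=0 → run A
t=29: queue=[A,B,F] q_used=1 → run A
t=30: queue=[B,F] q_used=0 → run B
t=31: queue=[B,F] q_used=1 → run B
t=32: queue=[F] q_used=0 → run F
t=33: queue=[F] q_used=1 → run F
t=34: queue=[F] q_used=2 → run F
t=35: queue=[F] q_used=0 → run F
t=36: queue=[F] q_used=1 → run F
t=37: (idle)
t=38: (idle)
t=39: (idle)
t=40: (idle)
t=41: (idle)
t=42: (idle)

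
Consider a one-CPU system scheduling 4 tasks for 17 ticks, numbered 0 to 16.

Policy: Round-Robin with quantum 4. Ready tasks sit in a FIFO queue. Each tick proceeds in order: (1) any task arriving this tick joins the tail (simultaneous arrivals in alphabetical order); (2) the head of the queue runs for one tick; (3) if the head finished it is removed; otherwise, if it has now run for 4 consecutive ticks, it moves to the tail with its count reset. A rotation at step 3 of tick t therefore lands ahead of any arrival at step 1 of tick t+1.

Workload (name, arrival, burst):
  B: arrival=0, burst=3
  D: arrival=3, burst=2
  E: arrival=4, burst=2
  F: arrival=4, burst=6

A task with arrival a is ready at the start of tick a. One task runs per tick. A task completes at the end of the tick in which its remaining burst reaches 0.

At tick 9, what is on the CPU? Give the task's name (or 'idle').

t=0: queue=[B] q_used=0 → run B
t=1: queue=[B] q_used=1 → run B
t=2: queue=[B] q_used=2 → run B
t=3: queue=[D] q_used=0 → run D
t=4: queue=[D,E,F] q_used=1 → run D
t=5: queue=[E,F] q_used=0 → run E
t=6: queue=[E,F] q_used=1 → run E
t=7: queue=[F] q_used=0 → run F
t=8: queue=[F] q_used=1 → run F
t=9: queue=[F] q_used=2 → run F
t=10: queue=[F] q_used=3 → run F
t=11: queue=[F] q_used=0 → run F
t=12: queue=[F] q_used=1 → run F
t=13: (idle)
t=14: (idle)
t=15: (idle)
t=16: (idle)

running at tick 9 = F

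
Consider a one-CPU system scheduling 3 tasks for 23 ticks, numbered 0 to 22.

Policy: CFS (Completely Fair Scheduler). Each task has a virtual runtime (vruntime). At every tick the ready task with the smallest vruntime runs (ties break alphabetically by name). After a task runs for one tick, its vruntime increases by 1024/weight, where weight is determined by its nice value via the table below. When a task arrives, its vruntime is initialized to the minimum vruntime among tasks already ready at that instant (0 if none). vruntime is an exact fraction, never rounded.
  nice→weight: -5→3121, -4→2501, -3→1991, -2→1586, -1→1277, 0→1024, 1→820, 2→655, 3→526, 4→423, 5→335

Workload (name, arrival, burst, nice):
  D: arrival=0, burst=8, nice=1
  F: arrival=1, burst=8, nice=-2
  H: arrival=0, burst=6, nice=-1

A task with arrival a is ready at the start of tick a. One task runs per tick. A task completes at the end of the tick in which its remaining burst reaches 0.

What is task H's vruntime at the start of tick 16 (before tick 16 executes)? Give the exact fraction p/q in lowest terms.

vruntime(H, start of tick 16) = 5120/1277

t=0: vr[D=0 H=0] → run D
t=1: vr[D=256/205 F=0 H=0] → run F
t=2: vr[D=256/205 F=512/793 H=0] → run H
t=3: vr[D=256/205 F=512/793 H=1024/1277] → run F
t=4: vr[D=256/205 F=1024/793 H=1024/1277] → run H
t=5: vr[D=256/205 F=1024/793 H=2048/1277] → run D
t=6: vr[D=512/205 F=1024/793 H=2048/1277] → run F
t=7: vr[D=512/205 F=1536/793 H=2048/1277] → run H
t=8: vr[D=512/205 F=1536/793 H=3072/1277] → run F
t=9: vr[D=512/205 F=2048/793 H=3072/1277] → run H
t=10: vr[D=512/205 F=2048/793 H=4096/1277] → run D
t=11: vr[D=768/205 F=2048/793 H=4096/1277] → run F
t=12: vr[D=768/205 F=2560/793 H=4096/1277] → run H
t=13: vr[D=768/205 F=2560/793 H=5120/1277] → run F
t=14: vr[D=768/205 F=3072/793 H=5120/1277] → run D
t=15: vr[D=1024/205 F=3072/793 H=5120/1277] → run F
t=16: vr[D=1024/205 F=3584/793 H=5120/1277] → run H
t=17: vr[D=1024/205 F=3584/793] → run F
t=18: vr[D=1024/205] → run D
t=19: vr[D=256/41] → run D
t=20: vr[D=1536/205] → run D
t=21: vr[D=1792/205] → run D
t=22: (idle)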